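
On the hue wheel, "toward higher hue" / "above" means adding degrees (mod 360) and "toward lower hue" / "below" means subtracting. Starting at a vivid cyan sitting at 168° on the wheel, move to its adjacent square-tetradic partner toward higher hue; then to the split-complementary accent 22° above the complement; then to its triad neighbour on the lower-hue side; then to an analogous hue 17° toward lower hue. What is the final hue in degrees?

323°

168 + 90 = 258°   (square ↑)
258 + 202 = 460 → 460 − 360 = 100°   (split-comp 22° ↑)
100 − 120 = -20 → -20 + 360 = 340°   (triadic ↓)
340 − 17 = 323°   (analog 17° ↓)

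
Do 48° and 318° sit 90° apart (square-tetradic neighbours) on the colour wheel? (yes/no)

Angular distance: |48 − 318| = 270; shorter arc = 360 − 270 = 90°.
90° apart (square-tetradic neighbours) requires 90°.

yes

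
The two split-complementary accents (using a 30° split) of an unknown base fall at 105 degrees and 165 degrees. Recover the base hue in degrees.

The accents sit 30° either side of the complement, so the complement is their short-arc midpoint on the wheel.
Short-arc midpoint of 105° and 165°: 135°.
Base is 180° from the complement: 135 − 180 = -45 → -45 + 360 = 315°

315°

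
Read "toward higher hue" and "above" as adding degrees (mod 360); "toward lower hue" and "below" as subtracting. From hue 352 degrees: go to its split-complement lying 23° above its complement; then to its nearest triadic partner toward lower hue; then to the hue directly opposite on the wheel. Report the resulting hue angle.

255°

352 + 203 = 555 → 555 − 360 = 195°   (split-comp 23° ↑)
195 − 120 = 75°   (triadic ↓)
75 + 180 = 255°   (complement)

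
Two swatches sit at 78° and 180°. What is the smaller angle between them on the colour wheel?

|78 − 180| = 102.
102 ≤ 180, so the shorter arc is 102°.

102°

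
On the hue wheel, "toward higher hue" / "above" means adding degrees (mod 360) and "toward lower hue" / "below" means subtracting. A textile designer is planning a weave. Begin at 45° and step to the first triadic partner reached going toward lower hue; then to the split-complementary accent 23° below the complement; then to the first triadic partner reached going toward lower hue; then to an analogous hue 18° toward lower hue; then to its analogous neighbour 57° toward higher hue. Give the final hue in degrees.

triadic ↓ −120°: 45 − 120 = -75 → -75 + 360 = 285°
split-comp 23° ↓ +157°: 285 + 157 = 442 → 442 − 360 = 82°
triadic ↓ −120°: 82 − 120 = -38 → -38 + 360 = 322°
analog 18° ↓ −18°: 322 − 18 = 304°
analog 57° ↑ +57°: 304 + 57 = 361 → 361 − 360 = 1°

1°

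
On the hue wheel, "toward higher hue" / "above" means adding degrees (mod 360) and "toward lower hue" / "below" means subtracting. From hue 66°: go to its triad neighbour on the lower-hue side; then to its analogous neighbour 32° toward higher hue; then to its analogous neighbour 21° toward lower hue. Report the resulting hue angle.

317°

−120° (triadic ↓): 66 − 120 = -54 → -54 + 360 = 306°
+32° (analog 32° ↑): 306 + 32 = 338°
−21° (analog 21° ↓): 338 − 21 = 317°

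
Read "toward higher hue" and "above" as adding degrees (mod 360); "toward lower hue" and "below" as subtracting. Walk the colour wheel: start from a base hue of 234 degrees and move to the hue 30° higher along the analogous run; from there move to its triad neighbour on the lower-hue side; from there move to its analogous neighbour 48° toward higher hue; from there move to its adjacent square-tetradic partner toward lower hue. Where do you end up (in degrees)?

+30° (analog 30° ↑): 234 + 30 = 264°
−120° (triadic ↓): 264 − 120 = 144°
+48° (analog 48° ↑): 144 + 48 = 192°
−90° (square ↓): 192 − 90 = 102°

102°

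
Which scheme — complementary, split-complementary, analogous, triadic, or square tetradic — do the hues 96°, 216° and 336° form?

triadic

Sort the hues: 96°, 216°, 336°.
Successive gaps around the wheel: 120°, 120°, 120°.
Three hues equally spaced 120° apart form a triad.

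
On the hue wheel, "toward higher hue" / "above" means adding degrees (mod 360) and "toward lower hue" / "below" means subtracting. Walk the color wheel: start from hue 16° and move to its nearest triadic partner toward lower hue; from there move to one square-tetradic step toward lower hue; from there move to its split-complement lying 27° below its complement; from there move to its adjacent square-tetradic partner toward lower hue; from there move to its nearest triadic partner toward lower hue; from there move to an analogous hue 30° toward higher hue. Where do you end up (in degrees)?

139°

16 − 120 = -104 → -104 + 360 = 256°   (triadic ↓)
256 − 90 = 166°   (square ↓)
166 + 153 = 319°   (split-comp 27° ↓)
319 − 90 = 229°   (square ↓)
229 − 120 = 109°   (triadic ↓)
109 + 30 = 139°   (analog 30° ↑)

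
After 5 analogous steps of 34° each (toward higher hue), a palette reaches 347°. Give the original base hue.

177°

5 steps of 34° (toward higher hue) give a net shift of +170°.
Start = end − shift: 347 − 170 = 177°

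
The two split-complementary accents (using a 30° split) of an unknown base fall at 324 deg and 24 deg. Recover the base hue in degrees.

174°

The accents sit 30° either side of the complement, so the complement is their short-arc midpoint on the wheel.
Short-arc midpoint of 324° and 24°: 354°.
Base is 180° from the complement: 354 − 180 = 174°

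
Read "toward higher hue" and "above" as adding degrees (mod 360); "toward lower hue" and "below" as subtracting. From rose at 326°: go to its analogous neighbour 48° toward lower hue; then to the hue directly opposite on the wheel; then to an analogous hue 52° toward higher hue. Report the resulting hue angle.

−48° (analog 48° ↓): 326 − 48 = 278°
+180° (complement): 278 + 180 = 458 → 458 − 360 = 98°
+52° (analog 52° ↑): 98 + 52 = 150°

150°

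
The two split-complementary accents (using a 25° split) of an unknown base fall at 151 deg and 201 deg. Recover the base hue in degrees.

The accents sit 25° either side of the complement, so the complement is their short-arc midpoint on the wheel.
Short-arc midpoint of 151° and 201°: 176°.
Base is 180° from the complement: 176 − 180 = -4 → -4 + 360 = 356°

356°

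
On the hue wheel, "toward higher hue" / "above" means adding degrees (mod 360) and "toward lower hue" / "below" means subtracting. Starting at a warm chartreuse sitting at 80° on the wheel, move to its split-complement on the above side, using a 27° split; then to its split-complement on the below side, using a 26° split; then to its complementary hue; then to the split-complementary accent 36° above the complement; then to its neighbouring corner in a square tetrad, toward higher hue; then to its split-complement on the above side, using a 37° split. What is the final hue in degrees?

split-comp 27° ↑ +207°: 80 + 207 = 287°
split-comp 26° ↓ +154°: 287 + 154 = 441 → 441 − 360 = 81°
complement +180°: 81 + 180 = 261°
split-comp 36° ↑ +216°: 261 + 216 = 477 → 477 − 360 = 117°
square ↑ +90°: 117 + 90 = 207°
split-comp 37° ↑ +217°: 207 + 217 = 424 → 424 − 360 = 64°

64°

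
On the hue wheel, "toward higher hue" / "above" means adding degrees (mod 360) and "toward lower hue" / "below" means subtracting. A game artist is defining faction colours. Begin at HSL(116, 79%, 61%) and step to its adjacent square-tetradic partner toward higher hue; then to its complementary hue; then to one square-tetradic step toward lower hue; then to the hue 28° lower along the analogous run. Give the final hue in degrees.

268°

116 + 90 = 206°   (square ↑)
206 + 180 = 386 → 386 − 360 = 26°   (complement)
26 − 90 = -64 → -64 + 360 = 296°   (square ↓)
296 − 28 = 268°   (analog 28° ↓)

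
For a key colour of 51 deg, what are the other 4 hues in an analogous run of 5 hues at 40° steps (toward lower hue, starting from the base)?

Analogous hues sit every 40° along the wheel.
51 − 40 = 11°
51 − 80 = -29 → -29 + 360 = 331°
51 − 120 = -69 → -69 + 360 = 291°
51 − 160 = -109 → -109 + 360 = 251°

11°, 331°, 291°, and 251°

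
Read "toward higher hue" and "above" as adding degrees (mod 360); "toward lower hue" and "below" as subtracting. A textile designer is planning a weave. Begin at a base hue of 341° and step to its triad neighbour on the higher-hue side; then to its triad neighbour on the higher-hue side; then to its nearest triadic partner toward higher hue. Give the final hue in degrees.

341°

triadic ↑ +120°: 341 + 120 = 461 → 461 − 360 = 101°
triadic ↑ +120°: 101 + 120 = 221°
triadic ↑ +120°: 221 + 120 = 341°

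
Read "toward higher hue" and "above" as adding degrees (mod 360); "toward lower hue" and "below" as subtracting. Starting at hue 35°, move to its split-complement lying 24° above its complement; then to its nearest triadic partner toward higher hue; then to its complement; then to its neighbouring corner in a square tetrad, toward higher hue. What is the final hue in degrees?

269°

35 + 204 = 239°   (split-comp 24° ↑)
239 + 120 = 359°   (triadic ↑)
359 + 180 = 539 → 539 − 360 = 179°   (complement)
179 + 90 = 269°   (square ↑)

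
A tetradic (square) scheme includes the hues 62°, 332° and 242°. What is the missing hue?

152°

A square tetradic scheme places four hues every 90°.
The full set through 62° is {62°, 152°, 242°, 332°}.
Given {62°, 242°, 332°}, the missing hue is 152°.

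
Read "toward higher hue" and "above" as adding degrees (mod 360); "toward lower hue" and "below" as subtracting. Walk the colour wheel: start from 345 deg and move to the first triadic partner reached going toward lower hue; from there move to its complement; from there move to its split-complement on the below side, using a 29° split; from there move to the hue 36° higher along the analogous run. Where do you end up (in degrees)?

345 − 120 = 225°   (triadic ↓)
225 + 180 = 405 → 405 − 360 = 45°   (complement)
45 + 151 = 196°   (split-comp 29° ↓)
196 + 36 = 232°   (analog 36° ↑)

232°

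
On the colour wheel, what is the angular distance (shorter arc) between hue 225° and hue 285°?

60°

|225 − 285| = 60.
60 ≤ 180, so the shorter arc is 60°.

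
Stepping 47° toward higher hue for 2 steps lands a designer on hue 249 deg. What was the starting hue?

2 steps of 47° (toward higher hue) give a net shift of +94°.
Start = end − shift: 249 − 94 = 155°

155°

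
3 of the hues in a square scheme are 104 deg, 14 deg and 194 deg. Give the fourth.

A square tetradic scheme places four hues every 90°.
The full set through 14° is {14°, 104°, 194°, 284°}.
Given {14°, 104°, 194°}, the missing hue is 284°.

284°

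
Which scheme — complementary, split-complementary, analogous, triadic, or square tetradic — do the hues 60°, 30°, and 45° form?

Sort the hues: 30°, 45°, 60°.
Successive gaps around the wheel: 15°, 15°, 330°.
A run of hues at equal small steps (15°) with one large closing gap is an analogous group.

analogous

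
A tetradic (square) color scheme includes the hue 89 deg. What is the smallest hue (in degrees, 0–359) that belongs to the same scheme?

A square tetradic scheme places four hues every 90°.
The full set through 89° is {89°, 179°, 269°, 359°}.

89°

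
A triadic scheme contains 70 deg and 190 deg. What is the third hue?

A triad spaces three hues 120° apart.
The full set is {70°, 190°, 310°}.

310°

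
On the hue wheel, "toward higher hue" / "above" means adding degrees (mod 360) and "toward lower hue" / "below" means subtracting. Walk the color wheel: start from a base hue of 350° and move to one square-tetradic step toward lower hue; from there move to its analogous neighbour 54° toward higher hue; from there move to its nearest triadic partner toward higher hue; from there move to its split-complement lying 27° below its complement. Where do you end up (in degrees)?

227°

350 − 90 = 260°   (square ↓)
260 + 54 = 314°   (analog 54° ↑)
314 + 120 = 434 → 434 − 360 = 74°   (triadic ↑)
74 + 153 = 227°   (split-comp 27° ↓)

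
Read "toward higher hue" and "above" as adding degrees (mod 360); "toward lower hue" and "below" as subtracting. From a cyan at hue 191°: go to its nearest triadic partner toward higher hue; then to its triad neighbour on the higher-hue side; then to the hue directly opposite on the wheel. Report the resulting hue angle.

+120° (triadic ↑): 191 + 120 = 311°
+120° (triadic ↑): 311 + 120 = 431 → 431 − 360 = 71°
+180° (complement): 71 + 180 = 251°

251°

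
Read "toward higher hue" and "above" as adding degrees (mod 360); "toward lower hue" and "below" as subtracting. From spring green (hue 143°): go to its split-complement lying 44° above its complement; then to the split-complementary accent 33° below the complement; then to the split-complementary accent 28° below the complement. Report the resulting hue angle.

+224° (split-comp 44° ↑): 143 + 224 = 367 → 367 − 360 = 7°
+147° (split-comp 33° ↓): 7 + 147 = 154°
+152° (split-comp 28° ↓): 154 + 152 = 306°

306°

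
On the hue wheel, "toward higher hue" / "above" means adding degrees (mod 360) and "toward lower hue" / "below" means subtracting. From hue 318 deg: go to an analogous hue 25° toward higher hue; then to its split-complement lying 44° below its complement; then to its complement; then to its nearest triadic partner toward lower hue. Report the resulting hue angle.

179°

318 + 25 = 343°   (analog 25° ↑)
343 + 136 = 479 → 479 − 360 = 119°   (split-comp 44° ↓)
119 + 180 = 299°   (complement)
299 − 120 = 179°   (triadic ↓)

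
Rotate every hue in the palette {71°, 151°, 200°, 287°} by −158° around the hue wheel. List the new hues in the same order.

273°, 353°, 42°, 129°

71 − 158 = -87 → -87 + 360 = 273°
151 − 158 = -7 → -7 + 360 = 353°
200 − 158 = 42°
287 − 158 = 129°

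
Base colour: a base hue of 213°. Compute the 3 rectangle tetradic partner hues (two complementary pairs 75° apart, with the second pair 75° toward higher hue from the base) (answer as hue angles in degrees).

A rectangular tetradic uses two complementary pairs 75° apart: offsets 0°, 75°, 180°, 255°.
213 + 75 = 288°
213 + 180 = 393 → 393 − 360 = 33°
213 + 255 = 468 → 468 − 360 = 108°

288°, 33° and 108°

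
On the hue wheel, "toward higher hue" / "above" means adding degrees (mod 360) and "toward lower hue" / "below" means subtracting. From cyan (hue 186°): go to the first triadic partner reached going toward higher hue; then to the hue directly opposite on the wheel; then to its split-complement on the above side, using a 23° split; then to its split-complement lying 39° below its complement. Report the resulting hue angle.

triadic ↑ +120°: 186 + 120 = 306°
complement +180°: 306 + 180 = 486 → 486 − 360 = 126°
split-comp 23° ↑ +203°: 126 + 203 = 329°
split-comp 39° ↓ +141°: 329 + 141 = 470 → 470 − 360 = 110°

110°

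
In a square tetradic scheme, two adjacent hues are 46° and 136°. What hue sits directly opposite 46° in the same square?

A square tetradic scheme places four hues 90° apart; opposite corners are 180° apart.
46 + 180 = 226°

226°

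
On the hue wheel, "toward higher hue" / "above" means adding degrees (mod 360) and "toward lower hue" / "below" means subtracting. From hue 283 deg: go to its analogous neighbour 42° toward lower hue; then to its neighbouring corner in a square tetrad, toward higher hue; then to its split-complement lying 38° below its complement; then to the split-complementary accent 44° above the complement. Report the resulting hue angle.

337°

analog 42° ↓ −42°: 283 − 42 = 241°
square ↑ +90°: 241 + 90 = 331°
split-comp 38° ↓ +142°: 331 + 142 = 473 → 473 − 360 = 113°
split-comp 44° ↑ +224°: 113 + 224 = 337°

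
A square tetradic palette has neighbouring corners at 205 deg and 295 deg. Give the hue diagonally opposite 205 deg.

25°

A square tetradic scheme places four hues 90° apart; opposite corners are 180° apart.
205 + 180 = 385 → 385 − 360 = 25°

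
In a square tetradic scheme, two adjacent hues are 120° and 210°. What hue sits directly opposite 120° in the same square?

300°

A square tetradic scheme places four hues 90° apart; opposite corners are 180° apart.
120 + 180 = 300°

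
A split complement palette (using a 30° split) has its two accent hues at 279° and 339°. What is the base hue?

129°

The accents sit 30° either side of the complement, so the complement is their short-arc midpoint on the wheel.
Short-arc midpoint of 279° and 339°: 309°.
Base is 180° from the complement: 309 − 180 = 129°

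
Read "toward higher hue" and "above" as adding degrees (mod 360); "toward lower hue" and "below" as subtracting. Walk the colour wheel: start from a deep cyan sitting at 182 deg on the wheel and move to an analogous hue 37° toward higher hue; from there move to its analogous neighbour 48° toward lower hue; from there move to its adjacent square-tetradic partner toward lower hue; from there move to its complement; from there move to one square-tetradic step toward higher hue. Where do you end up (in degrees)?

182 + 37 = 219°   (analog 37° ↑)
219 − 48 = 171°   (analog 48° ↓)
171 − 90 = 81°   (square ↓)
81 + 180 = 261°   (complement)
261 + 90 = 351°   (square ↑)

351°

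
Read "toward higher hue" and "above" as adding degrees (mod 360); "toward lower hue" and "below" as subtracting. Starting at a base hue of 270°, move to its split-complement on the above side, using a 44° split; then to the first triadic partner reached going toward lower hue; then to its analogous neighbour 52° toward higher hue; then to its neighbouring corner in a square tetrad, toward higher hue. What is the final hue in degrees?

156°

270 + 224 = 494 → 494 − 360 = 134°   (split-comp 44° ↑)
134 − 120 = 14°   (triadic ↓)
14 + 52 = 66°   (analog 52° ↑)
66 + 90 = 156°   (square ↑)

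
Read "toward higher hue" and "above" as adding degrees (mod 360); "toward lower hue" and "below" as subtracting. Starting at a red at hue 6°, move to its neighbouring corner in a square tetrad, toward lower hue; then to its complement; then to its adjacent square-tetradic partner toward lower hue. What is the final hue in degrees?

6 − 90 = -84 → -84 + 360 = 276°   (square ↓)
276 + 180 = 456 → 456 − 360 = 96°   (complement)
96 − 90 = 6°   (square ↓)

6°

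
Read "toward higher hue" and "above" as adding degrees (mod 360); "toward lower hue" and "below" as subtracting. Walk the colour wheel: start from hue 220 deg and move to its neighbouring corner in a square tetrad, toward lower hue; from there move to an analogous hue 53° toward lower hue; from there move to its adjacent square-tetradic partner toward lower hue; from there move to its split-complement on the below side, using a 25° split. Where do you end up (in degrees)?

142°

−90° (square ↓): 220 − 90 = 130°
−53° (analog 53° ↓): 130 − 53 = 77°
−90° (square ↓): 77 − 90 = -13 → -13 + 360 = 347°
+155° (split-comp 25° ↓): 347 + 155 = 502 → 502 − 360 = 142°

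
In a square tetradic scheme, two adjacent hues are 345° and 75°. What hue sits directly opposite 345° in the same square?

A square tetradic scheme places four hues 90° apart; opposite corners are 180° apart.
345 + 180 = 525 → 525 − 360 = 165°

165°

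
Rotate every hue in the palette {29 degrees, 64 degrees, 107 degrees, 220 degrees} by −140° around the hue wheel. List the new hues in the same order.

29 − 140 = -111 → -111 + 360 = 249°
64 − 140 = -76 → -76 + 360 = 284°
107 − 140 = -33 → -33 + 360 = 327°
220 − 140 = 80°

249°, 284°, 327°, 80°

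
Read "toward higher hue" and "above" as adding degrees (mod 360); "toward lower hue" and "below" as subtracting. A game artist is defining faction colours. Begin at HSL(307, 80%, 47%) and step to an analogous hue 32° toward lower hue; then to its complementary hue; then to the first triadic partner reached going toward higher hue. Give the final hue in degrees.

−32° (analog 32° ↓): 307 − 32 = 275°
+180° (complement): 275 + 180 = 455 → 455 − 360 = 95°
+120° (triadic ↑): 95 + 120 = 215°

215°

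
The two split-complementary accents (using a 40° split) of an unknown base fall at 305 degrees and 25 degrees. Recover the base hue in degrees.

165°

The accents sit 40° either side of the complement, so the complement is their short-arc midpoint on the wheel.
Short-arc midpoint of 305° and 25°: 345°.
Base is 180° from the complement: 345 − 180 = 165°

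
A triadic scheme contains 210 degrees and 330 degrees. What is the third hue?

90°

A triad spaces three hues 120° apart.
The full set is {90°, 210°, 330°}.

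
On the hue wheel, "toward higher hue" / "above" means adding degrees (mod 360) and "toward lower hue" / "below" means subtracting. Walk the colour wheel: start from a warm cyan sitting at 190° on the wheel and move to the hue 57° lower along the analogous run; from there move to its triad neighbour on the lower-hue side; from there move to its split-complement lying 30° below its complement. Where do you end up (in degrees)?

163°

−57° (analog 57° ↓): 190 − 57 = 133°
−120° (triadic ↓): 133 − 120 = 13°
+150° (split-comp 30° ↓): 13 + 150 = 163°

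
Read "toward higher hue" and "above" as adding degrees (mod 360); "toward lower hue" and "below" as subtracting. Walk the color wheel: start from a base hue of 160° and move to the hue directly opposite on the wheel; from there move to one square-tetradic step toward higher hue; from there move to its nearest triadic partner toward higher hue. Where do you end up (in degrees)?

190°

+180° (complement): 160 + 180 = 340°
+90° (square ↑): 340 + 90 = 430 → 430 − 360 = 70°
+120° (triadic ↑): 70 + 120 = 190°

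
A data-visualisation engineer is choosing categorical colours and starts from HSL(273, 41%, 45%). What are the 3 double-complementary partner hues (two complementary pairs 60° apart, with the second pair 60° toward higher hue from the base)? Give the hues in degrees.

333°, 93°, and 153°

A rectangular tetradic uses two complementary pairs 60° apart: offsets 0°, 60°, 180°, 240°.
273 + 60 = 333°
273 + 180 = 453 → 453 − 360 = 93°
273 + 240 = 513 → 513 − 360 = 153°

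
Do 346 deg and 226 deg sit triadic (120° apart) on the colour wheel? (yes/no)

yes

Angular distance: |346 − 226| = 120 = 120°.
Triadic (120° apart) requires 120°.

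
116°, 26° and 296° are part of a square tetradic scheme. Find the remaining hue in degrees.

A square tetradic scheme places four hues every 90°.
The full set through 26° is {26°, 116°, 206°, 296°}.
Given {26°, 116°, 296°}, the missing hue is 206°.

206°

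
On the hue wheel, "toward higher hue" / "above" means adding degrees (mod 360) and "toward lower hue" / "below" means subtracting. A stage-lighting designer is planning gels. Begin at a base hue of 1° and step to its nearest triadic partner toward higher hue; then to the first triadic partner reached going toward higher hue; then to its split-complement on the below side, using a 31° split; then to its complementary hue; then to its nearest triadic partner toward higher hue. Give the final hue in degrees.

1 + 120 = 121°   (triadic ↑)
121 + 120 = 241°   (triadic ↑)
241 + 149 = 390 → 390 − 360 = 30°   (split-comp 31° ↓)
30 + 180 = 210°   (complement)
210 + 120 = 330°   (triadic ↑)

330°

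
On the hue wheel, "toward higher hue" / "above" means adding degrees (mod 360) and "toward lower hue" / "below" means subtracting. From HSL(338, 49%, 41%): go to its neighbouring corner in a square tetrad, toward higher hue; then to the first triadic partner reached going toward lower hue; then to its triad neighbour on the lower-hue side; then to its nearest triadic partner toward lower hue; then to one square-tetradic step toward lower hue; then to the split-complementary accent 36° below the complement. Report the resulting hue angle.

square ↑ +90°: 338 + 90 = 428 → 428 − 360 = 68°
triadic ↓ −120°: 68 − 120 = -52 → -52 + 360 = 308°
triadic ↓ −120°: 308 − 120 = 188°
triadic ↓ −120°: 188 − 120 = 68°
square ↓ −90°: 68 − 90 = -22 → -22 + 360 = 338°
split-comp 36° ↓ +144°: 338 + 144 = 482 → 482 − 360 = 122°

122°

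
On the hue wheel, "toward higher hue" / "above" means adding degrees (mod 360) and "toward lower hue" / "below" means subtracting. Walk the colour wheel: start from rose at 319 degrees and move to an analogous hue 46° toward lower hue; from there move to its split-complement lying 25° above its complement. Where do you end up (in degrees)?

319 − 46 = 273°   (analog 46° ↓)
273 + 205 = 478 → 478 − 360 = 118°   (split-comp 25° ↑)

118°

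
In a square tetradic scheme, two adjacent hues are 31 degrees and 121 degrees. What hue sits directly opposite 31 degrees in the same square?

211°

A square tetradic scheme places four hues 90° apart; opposite corners are 180° apart.
31 + 180 = 211°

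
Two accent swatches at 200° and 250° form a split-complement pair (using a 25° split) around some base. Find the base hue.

The accents sit 25° either side of the complement, so the complement is their short-arc midpoint on the wheel.
Short-arc midpoint of 200° and 250°: 225°.
Base is 180° from the complement: 225 − 180 = 45°

45°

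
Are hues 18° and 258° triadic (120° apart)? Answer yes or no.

yes

Angular distance: |18 − 258| = 240; shorter arc = 360 − 240 = 120°.
Triadic (120° apart) requires 120°.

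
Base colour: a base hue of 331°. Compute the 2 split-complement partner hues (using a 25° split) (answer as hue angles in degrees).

126° and 176°

Split-complementary hues sit 25° either side of the complement.
Complement of 331°: 331 + 180 = 511 → 511 − 360 = 151°
151 − 25 = 126°
151 + 25 = 176°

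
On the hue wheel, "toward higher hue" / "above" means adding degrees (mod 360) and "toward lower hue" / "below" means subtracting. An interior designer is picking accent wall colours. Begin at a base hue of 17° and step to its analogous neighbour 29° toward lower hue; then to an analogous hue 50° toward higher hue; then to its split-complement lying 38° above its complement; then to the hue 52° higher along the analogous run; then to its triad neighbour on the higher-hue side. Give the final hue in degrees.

68°

analog 29° ↓ −29°: 17 − 29 = -12 → -12 + 360 = 348°
analog 50° ↑ +50°: 348 + 50 = 398 → 398 − 360 = 38°
split-comp 38° ↑ +218°: 38 + 218 = 256°
analog 52° ↑ +52°: 256 + 52 = 308°
triadic ↑ +120°: 308 + 120 = 428 → 428 − 360 = 68°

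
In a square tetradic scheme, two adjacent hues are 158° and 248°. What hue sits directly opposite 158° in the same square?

A square tetradic scheme places four hues 90° apart; opposite corners are 180° apart.
158 + 180 = 338°

338°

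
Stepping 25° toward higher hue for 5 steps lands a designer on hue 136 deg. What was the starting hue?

5 steps of 25° (toward higher hue) give a net shift of +125°.
Start = end − shift: 136 − 125 = 11°

11°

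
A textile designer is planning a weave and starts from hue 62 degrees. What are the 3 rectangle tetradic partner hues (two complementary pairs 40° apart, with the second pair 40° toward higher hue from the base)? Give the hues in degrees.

102°, 242°, 282°

A rectangular tetradic uses two complementary pairs 40° apart: offsets 0°, 40°, 180°, 220°.
62 + 40 = 102°
62 + 180 = 242°
62 + 220 = 282°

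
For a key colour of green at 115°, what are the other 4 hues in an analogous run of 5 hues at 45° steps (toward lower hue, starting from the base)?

70°, 25°, 340°, and 295°

Analogous hues sit every 45° along the wheel.
115 − 45 = 70°
115 − 90 = 25°
115 − 135 = -20 → -20 + 360 = 340°
115 − 180 = -65 → -65 + 360 = 295°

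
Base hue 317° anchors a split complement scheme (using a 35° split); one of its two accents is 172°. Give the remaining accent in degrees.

Split-complementary hues sit 35° either side of the complement.
Complement of the base 317°: 317 + 180 = 497 → 497 − 360 = 137°
The given accent 172° is 35° one side of 137°; the other accent sits 35° the other side: 137 − 35 = 102°

102°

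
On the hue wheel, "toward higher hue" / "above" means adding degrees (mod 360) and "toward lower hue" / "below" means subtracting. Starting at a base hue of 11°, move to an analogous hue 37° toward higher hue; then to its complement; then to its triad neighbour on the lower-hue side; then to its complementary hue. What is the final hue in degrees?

11 + 37 = 48°   (analog 37° ↑)
48 + 180 = 228°   (complement)
228 − 120 = 108°   (triadic ↓)
108 + 180 = 288°   (complement)

288°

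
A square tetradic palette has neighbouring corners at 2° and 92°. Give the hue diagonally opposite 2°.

182°

A square tetradic scheme places four hues 90° apart; opposite corners are 180° apart.
2 + 180 = 182°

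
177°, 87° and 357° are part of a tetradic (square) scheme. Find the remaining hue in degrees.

267°

A square tetradic scheme places four hues every 90°.
The full set through 87° is {87°, 177°, 267°, 357°}.
Given {87°, 177°, 357°}, the missing hue is 267°.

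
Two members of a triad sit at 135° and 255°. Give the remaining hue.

A triad spaces three hues 120° apart.
The full set is {15°, 135°, 255°}.

15°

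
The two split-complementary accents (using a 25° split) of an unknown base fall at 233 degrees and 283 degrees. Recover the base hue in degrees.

The accents sit 25° either side of the complement, so the complement is their short-arc midpoint on the wheel.
Short-arc midpoint of 233° and 283°: 258°.
Base is 180° from the complement: 258 − 180 = 78°

78°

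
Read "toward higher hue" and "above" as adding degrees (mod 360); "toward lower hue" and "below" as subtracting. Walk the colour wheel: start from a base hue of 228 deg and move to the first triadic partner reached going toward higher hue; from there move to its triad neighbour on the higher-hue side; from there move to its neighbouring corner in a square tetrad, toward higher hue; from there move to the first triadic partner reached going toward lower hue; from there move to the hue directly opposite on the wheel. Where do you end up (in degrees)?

triadic ↑ +120°: 228 + 120 = 348°
triadic ↑ +120°: 348 + 120 = 468 → 468 − 360 = 108°
square ↑ +90°: 108 + 90 = 198°
triadic ↓ −120°: 198 − 120 = 78°
complement +180°: 78 + 180 = 258°

258°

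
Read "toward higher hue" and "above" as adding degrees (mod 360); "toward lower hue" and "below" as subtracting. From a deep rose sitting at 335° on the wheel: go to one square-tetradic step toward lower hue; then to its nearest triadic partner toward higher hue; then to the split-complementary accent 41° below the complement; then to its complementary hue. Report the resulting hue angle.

324°

square ↓ −90°: 335 − 90 = 245°
triadic ↑ +120°: 245 + 120 = 365 → 365 − 360 = 5°
split-comp 41° ↓ +139°: 5 + 139 = 144°
complement +180°: 144 + 180 = 324°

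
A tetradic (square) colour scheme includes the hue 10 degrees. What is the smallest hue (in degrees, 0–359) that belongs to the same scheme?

10°

A square tetradic scheme places four hues every 90°.
The full set through 10° is {10°, 100°, 190°, 280°}.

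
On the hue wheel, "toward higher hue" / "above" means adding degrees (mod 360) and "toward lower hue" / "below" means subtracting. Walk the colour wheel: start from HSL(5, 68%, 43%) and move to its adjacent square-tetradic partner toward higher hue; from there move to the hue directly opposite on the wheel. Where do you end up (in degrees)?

square ↑ +90°: 5 + 90 = 95°
complement +180°: 95 + 180 = 275°

275°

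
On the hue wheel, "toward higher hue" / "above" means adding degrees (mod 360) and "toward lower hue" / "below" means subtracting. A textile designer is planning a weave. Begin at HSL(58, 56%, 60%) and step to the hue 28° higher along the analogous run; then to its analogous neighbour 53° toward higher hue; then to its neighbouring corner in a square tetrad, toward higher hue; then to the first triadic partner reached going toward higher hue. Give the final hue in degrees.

349°

analog 28° ↑ +28°: 58 + 28 = 86°
analog 53° ↑ +53°: 86 + 53 = 139°
square ↑ +90°: 139 + 90 = 229°
triadic ↑ +120°: 229 + 120 = 349°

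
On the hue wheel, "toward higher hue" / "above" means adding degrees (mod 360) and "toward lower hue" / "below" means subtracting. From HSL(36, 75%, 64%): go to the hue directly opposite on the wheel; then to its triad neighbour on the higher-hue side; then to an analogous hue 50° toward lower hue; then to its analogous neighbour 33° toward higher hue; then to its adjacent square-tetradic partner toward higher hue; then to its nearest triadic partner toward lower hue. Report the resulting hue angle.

289°

complement +180°: 36 + 180 = 216°
triadic ↑ +120°: 216 + 120 = 336°
analog 50° ↓ −50°: 336 − 50 = 286°
analog 33° ↑ +33°: 286 + 33 = 319°
square ↑ +90°: 319 + 90 = 409 → 409 − 360 = 49°
triadic ↓ −120°: 49 − 120 = -71 → -71 + 360 = 289°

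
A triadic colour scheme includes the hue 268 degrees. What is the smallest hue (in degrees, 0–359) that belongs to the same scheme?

A triad places three hues 120° apart.
The full set through 268° is {28°, 148°, 268°}.

28°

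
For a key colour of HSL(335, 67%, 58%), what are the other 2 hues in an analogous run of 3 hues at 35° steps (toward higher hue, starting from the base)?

10° and 45°

335 + 35 = 370 → 370 − 360 = 10°
335 + 70 = 405 → 405 − 360 = 45°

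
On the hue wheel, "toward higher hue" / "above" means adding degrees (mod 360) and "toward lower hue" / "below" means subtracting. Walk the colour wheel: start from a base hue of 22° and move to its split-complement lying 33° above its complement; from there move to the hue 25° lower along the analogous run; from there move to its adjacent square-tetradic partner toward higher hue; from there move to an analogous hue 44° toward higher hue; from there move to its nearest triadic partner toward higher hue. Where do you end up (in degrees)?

22 + 213 = 235°   (split-comp 33° ↑)
235 − 25 = 210°   (analog 25° ↓)
210 + 90 = 300°   (square ↑)
300 + 44 = 344°   (analog 44° ↑)
344 + 120 = 464 → 464 − 360 = 104°   (triadic ↑)

104°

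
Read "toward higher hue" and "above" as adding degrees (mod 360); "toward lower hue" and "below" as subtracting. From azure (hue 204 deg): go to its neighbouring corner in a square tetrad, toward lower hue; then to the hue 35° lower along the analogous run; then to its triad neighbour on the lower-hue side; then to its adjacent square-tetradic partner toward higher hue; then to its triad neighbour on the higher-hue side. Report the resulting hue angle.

169°

204 − 90 = 114°   (square ↓)
114 − 35 = 79°   (analog 35° ↓)
79 − 120 = -41 → -41 + 360 = 319°   (triadic ↓)
319 + 90 = 409 → 409 − 360 = 49°   (square ↑)
49 + 120 = 169°   (triadic ↑)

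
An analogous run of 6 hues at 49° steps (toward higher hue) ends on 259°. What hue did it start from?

14°

5 steps of 49° (toward higher hue) give a net shift of +245°.
Start = end − shift: 259 − 245 = 14°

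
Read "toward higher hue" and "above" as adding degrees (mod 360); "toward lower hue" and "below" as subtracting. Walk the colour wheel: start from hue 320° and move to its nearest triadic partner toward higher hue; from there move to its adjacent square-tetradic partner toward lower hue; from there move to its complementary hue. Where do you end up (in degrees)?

320 + 120 = 440 → 440 − 360 = 80°   (triadic ↑)
80 − 90 = -10 → -10 + 360 = 350°   (square ↓)
350 + 180 = 530 → 530 − 360 = 170°   (complement)

170°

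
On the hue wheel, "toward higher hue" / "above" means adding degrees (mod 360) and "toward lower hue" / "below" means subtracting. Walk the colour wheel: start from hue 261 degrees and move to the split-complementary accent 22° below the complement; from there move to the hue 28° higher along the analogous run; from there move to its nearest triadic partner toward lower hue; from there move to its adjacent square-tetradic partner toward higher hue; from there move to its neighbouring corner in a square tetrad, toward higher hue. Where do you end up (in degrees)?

split-comp 22° ↓ +158°: 261 + 158 = 419 → 419 − 360 = 59°
analog 28° ↑ +28°: 59 + 28 = 87°
triadic ↓ −120°: 87 − 120 = -33 → -33 + 360 = 327°
square ↑ +90°: 327 + 90 = 417 → 417 − 360 = 57°
square ↑ +90°: 57 + 90 = 147°

147°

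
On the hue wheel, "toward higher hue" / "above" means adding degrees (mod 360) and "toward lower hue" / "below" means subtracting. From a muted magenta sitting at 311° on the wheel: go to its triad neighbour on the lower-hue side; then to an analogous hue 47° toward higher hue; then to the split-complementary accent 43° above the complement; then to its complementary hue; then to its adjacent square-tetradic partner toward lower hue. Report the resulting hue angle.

triadic ↓ −120°: 311 − 120 = 191°
analog 47° ↑ +47°: 191 + 47 = 238°
split-comp 43° ↑ +223°: 238 + 223 = 461 → 461 − 360 = 101°
complement +180°: 101 + 180 = 281°
square ↓ −90°: 281 − 90 = 191°

191°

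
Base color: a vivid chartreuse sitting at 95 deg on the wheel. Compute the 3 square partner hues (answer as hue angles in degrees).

185°, 275°, 5°

A square tetradic scheme places four hues every 90°.
95 + 90 = 185°
95 + 180 = 275°
95 + 270 = 365 → 365 − 360 = 5°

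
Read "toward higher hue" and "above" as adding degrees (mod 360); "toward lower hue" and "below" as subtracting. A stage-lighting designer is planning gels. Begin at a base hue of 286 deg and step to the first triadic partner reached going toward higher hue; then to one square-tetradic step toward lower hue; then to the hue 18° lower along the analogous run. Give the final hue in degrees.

298°

286 + 120 = 406 → 406 − 360 = 46°   (triadic ↑)
46 − 90 = -44 → -44 + 360 = 316°   (square ↓)
316 − 18 = 298°   (analog 18° ↓)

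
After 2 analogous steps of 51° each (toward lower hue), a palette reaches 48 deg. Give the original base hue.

150°

2 steps of 51° (toward lower hue) give a net shift of −102°.
Start = end − shift: 48 + 102 = 150°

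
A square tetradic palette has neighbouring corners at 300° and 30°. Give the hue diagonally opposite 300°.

A square tetradic scheme places four hues 90° apart; opposite corners are 180° apart.
300 + 180 = 480 → 480 − 360 = 120°

120°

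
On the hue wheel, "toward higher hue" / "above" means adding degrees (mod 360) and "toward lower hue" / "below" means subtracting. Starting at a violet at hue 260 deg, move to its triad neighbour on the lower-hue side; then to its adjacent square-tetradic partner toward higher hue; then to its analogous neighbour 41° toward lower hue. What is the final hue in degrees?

189°

triadic ↓ −120°: 260 − 120 = 140°
square ↑ +90°: 140 + 90 = 230°
analog 41° ↓ −41°: 230 − 41 = 189°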